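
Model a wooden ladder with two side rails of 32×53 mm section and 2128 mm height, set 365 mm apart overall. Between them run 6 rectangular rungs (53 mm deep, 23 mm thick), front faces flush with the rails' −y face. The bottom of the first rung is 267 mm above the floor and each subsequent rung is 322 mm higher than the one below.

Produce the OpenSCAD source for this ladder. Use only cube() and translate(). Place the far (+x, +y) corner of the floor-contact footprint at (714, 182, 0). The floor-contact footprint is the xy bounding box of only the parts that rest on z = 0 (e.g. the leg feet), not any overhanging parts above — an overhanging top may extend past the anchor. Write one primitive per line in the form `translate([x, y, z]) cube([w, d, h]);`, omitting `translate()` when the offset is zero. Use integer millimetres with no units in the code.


translate([349, 129, 0]) cube([32, 53, 2128]);
translate([682, 129, 0]) cube([32, 53, 2128]);
translate([381, 129, 267]) cube([301, 53, 23]);
translate([381, 129, 589]) cube([301, 53, 23]);
translate([381, 129, 911]) cube([301, 53, 23]);
translate([381, 129, 1233]) cube([301, 53, 23]);
translate([381, 129, 1555]) cube([301, 53, 23]);
translate([381, 129, 1877]) cube([301, 53, 23]);


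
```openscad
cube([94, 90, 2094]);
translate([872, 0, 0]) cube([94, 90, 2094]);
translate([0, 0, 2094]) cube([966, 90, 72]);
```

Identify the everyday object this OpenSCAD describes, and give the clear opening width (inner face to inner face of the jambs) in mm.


A door frame. The clear opening width is 778 mm.

Two 2094 mm tall posts with a header on top — a door frame. The left jamb is 94 mm wide at x = 0; the right jamb starts at x = 872. The clear opening is 872 − 94 = 778 mm.


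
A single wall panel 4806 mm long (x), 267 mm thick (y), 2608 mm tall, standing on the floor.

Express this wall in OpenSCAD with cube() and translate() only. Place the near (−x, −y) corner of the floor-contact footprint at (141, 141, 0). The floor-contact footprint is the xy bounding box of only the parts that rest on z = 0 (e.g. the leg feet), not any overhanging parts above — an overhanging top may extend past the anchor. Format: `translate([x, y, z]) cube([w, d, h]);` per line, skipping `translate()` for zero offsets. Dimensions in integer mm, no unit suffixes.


translate([141, 141, 0]) cube([4806, 267, 2608]);


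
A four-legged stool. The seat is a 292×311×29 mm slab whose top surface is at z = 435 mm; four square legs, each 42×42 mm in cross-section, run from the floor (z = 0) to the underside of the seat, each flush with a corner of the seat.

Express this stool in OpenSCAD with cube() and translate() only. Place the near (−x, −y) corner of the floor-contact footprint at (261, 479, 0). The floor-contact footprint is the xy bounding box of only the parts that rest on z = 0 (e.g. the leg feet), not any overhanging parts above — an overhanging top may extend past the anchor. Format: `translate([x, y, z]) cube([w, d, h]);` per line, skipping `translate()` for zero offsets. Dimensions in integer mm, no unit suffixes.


// leg_h = 435 - 29 = 406
translate([261, 479, 406]) cube([292, 311, 29]);
translate([261, 479, 0]) cube([42, 42, 406]);
translate([511, 479, 0]) cube([42, 42, 406]);
translate([261, 748, 0]) cube([42, 42, 406]);
translate([511, 748, 0]) cube([42, 42, 406]);


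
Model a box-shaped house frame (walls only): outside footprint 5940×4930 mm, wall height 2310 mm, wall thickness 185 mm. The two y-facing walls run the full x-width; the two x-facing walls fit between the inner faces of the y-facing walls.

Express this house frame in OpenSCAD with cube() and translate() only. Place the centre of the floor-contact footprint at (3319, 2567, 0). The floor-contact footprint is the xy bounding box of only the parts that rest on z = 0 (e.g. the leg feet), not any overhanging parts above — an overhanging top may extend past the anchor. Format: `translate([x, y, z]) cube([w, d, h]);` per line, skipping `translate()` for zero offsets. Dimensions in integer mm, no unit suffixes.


translate([349, 102, 0]) cube([5940, 185, 2310]);
translate([349, 4847, 0]) cube([5940, 185, 2310]);
translate([349, 287, 0]) cube([185, 4560, 2310]);
translate([6104, 287, 0]) cube([185, 4560, 2310]);


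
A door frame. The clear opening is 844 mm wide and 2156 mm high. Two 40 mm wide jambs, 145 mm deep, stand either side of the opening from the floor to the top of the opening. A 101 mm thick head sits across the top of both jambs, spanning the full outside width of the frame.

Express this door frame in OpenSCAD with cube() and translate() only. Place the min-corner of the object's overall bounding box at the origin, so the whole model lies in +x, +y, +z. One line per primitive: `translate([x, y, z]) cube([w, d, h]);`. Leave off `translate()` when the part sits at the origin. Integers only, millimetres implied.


cube([40, 145, 2156]);
translate([884, 0, 0]) cube([40, 145, 2156]);
translate([0, 0, 2156]) cube([924, 145, 101]);


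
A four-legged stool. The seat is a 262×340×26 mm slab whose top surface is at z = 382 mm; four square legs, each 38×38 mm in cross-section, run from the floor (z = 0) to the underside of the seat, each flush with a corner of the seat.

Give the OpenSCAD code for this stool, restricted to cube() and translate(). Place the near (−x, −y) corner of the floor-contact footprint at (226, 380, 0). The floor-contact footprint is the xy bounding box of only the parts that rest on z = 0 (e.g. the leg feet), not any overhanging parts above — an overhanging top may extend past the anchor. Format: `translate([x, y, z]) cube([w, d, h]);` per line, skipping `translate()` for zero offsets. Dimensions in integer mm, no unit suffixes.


translate([226, 380, 356]) cube([262, 340, 26]);
translate([226, 380, 0]) cube([38, 38, 356]);
translate([450, 380, 0]) cube([38, 38, 356]);
translate([226, 682, 0]) cube([38, 38, 356]);
translate([450, 682, 0]) cube([38, 38, 356]);


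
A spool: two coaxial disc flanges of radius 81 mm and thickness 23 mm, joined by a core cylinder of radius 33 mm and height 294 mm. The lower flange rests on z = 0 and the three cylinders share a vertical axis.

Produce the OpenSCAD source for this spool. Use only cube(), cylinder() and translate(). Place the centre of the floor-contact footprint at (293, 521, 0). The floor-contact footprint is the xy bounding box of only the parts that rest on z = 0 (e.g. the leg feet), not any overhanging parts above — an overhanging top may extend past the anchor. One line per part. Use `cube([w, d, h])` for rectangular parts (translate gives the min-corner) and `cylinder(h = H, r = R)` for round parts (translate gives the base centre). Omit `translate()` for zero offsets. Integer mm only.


translate([293, 521, 0]) cylinder(h = 23, r = 81);
translate([293, 521, 23]) cylinder(h = 294, r = 33);
translate([293, 521, 317]) cylinder(h = 23, r = 81);


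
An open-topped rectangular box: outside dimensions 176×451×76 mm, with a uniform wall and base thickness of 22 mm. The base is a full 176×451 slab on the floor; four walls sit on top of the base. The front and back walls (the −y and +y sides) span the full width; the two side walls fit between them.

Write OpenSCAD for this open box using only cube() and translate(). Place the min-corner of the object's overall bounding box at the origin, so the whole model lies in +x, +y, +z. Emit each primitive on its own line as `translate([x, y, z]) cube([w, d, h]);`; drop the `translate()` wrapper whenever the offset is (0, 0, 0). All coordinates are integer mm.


cube([176, 451, 22]);
translate([0, 0, 22]) cube([176, 22, 54]);
translate([0, 429, 22]) cube([176, 22, 54]);
translate([0, 22, 22]) cube([22, 407, 54]);
translate([154, 22, 22]) cube([22, 407, 54]);


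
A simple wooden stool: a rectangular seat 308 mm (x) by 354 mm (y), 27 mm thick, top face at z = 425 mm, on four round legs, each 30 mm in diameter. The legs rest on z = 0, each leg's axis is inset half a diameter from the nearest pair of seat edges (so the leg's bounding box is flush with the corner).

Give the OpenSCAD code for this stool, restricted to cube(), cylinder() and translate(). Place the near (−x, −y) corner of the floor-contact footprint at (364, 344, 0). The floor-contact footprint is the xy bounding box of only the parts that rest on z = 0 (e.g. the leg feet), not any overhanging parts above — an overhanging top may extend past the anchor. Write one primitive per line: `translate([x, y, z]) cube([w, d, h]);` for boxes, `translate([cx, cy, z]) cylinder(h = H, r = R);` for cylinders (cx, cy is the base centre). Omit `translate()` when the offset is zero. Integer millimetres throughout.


translate([364, 344, 398]) cube([308, 354, 27]);
translate([379, 359, 0]) cylinder(h = 398, r = 15);
translate([657, 359, 0]) cylinder(h = 398, r = 15);
translate([379, 683, 0]) cylinder(h = 398, r = 15);
translate([657, 683, 0]) cylinder(h = 398, r = 15);


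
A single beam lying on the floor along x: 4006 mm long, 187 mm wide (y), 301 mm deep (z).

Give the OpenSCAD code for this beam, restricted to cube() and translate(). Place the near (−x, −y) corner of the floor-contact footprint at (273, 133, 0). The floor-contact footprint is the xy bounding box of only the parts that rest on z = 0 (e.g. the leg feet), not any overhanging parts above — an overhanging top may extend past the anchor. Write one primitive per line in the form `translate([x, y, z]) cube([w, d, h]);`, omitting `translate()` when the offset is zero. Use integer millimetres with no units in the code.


translate([273, 133, 0]) cube([4006, 187, 301]);


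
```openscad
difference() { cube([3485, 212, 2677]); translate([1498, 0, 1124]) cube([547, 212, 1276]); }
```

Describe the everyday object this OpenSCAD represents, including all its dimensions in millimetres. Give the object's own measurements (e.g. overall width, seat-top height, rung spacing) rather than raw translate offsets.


A wall 3485 mm long (x), 212 mm thick (y), 2677 mm tall, with a rectangular window opening cut through it. The opening is 547 mm wide and 1276 mm tall; its sill is at z = 1124 mm and its near (−x) edge is 1498 mm from the wall's −x end. The opening passes through the full wall thickness.


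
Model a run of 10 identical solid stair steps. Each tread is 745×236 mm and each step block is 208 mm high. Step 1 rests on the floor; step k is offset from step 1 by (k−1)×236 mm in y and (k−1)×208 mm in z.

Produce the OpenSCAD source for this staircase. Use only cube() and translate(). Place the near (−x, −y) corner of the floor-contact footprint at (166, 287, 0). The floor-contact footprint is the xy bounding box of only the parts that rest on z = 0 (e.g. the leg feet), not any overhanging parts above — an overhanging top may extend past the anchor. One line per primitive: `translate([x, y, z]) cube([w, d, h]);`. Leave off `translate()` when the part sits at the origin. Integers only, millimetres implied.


translate([166, 287, 0]) cube([745, 236, 208]);
translate([166, 523, 208]) cube([745, 236, 208]);
translate([166, 759, 416]) cube([745, 236, 208]);
translate([166, 995, 624]) cube([745, 236, 208]);
translate([166, 1231, 832]) cube([745, 236, 208]);
translate([166, 1467, 1040]) cube([745, 236, 208]);
translate([166, 1703, 1248]) cube([745, 236, 208]);
translate([166, 1939, 1456]) cube([745, 236, 208]);
translate([166, 2175, 1664]) cube([745, 236, 208]);
translate([166, 2411, 1872]) cube([745, 236, 208]);


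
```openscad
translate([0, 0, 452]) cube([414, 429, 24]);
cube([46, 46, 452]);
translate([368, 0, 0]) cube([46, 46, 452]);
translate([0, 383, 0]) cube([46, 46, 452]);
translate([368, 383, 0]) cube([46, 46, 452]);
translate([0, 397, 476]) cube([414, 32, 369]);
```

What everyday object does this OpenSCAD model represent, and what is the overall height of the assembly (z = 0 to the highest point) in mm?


A chair. The overall height is 845 mm.

A slab on four corner posts with a tall panel at the back — a chair. The seat slab sits at z = 452 with thickness 24, and the 369 mm backrest starts at the seat top, so the overall height is 452 + 24 + 369 = 845 mm.


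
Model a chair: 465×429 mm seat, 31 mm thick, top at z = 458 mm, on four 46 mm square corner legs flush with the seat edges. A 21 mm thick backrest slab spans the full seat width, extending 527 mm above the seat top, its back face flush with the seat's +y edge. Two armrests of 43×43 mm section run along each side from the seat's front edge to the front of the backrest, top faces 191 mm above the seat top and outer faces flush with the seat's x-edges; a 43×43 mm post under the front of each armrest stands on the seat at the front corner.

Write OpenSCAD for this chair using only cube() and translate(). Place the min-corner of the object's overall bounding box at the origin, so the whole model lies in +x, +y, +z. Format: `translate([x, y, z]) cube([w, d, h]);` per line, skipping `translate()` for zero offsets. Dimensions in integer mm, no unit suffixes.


translate([0, 0, 427]) cube([465, 429, 31]);
cube([46, 46, 427]);
translate([419, 0, 0]) cube([46, 46, 427]);
translate([0, 383, 0]) cube([46, 46, 427]);
translate([419, 383, 0]) cube([46, 46, 427]);
translate([0, 408, 458]) cube([465, 21, 527]);
translate([0, 0, 606]) cube([43, 408, 43]);
translate([422, 0, 606]) cube([43, 408, 43]);
translate([0, 0, 458]) cube([43, 43, 148]);
translate([422, 0, 458]) cube([43, 43, 148]);


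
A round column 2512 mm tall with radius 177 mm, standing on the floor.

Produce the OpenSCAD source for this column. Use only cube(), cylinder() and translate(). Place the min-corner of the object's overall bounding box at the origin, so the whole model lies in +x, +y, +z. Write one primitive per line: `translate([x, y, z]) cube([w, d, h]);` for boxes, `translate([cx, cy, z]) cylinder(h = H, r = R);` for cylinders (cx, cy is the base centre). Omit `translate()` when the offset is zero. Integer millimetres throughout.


translate([177, 177, 0]) cylinder(h = 2512, r = 177);


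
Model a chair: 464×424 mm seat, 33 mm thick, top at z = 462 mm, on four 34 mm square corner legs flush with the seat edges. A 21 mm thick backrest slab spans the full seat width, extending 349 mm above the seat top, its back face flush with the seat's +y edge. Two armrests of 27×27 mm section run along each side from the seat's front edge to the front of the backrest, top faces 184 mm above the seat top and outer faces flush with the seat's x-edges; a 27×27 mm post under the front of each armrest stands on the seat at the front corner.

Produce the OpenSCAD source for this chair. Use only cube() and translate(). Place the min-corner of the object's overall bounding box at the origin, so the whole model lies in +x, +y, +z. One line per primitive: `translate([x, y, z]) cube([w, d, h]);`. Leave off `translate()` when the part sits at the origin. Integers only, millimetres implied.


// leg_h = 462 - 33 = 429
// arm post h = 184 - 27 = 157
translate([0, 0, 429]) cube([464, 424, 33]);
cube([34, 34, 429]);
translate([430, 0, 0]) cube([34, 34, 429]);
translate([0, 390, 0]) cube([34, 34, 429]);
translate([430, 390, 0]) cube([34, 34, 429]);
translate([0, 403, 462]) cube([464, 21, 349]);
translate([0, 0, 619]) cube([27, 403, 27]);
translate([437, 0, 619]) cube([27, 403, 27]);
translate([0, 0, 462]) cube([27, 27, 157]);
translate([437, 0, 462]) cube([27, 27, 157]);


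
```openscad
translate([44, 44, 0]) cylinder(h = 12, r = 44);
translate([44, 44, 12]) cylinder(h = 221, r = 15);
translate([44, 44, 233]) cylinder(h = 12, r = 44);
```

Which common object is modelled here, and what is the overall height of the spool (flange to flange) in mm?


A spool. The overall height is 245 mm.

Three coaxial cylinders, large–small–large — a spool. Two 12 mm flanges and a 221 mm core give 12 + 221 + 12 = 245 mm.


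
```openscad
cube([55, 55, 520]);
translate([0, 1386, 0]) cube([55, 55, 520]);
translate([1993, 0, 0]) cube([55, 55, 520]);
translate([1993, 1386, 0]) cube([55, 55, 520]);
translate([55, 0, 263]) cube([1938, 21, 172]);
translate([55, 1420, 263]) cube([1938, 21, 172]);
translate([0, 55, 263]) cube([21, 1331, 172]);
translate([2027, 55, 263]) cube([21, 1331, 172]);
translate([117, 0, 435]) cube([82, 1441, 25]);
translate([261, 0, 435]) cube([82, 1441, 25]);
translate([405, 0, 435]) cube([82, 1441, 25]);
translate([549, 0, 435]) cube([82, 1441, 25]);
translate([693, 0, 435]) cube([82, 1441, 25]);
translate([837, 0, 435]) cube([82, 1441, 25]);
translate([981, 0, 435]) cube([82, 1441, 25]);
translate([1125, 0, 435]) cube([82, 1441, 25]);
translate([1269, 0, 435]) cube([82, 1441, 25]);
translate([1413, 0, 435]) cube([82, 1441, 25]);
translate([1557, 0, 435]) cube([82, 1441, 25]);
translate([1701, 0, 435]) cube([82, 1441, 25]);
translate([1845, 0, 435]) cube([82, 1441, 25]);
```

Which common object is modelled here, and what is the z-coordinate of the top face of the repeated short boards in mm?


A bed frame. The slat-top height is 460 mm.

Four posts, four rails, and a row of slats — a bed frame. Slats sit on the rails at z = 263 + 172 = 435; with slat thickness 25, the top is 460 mm.


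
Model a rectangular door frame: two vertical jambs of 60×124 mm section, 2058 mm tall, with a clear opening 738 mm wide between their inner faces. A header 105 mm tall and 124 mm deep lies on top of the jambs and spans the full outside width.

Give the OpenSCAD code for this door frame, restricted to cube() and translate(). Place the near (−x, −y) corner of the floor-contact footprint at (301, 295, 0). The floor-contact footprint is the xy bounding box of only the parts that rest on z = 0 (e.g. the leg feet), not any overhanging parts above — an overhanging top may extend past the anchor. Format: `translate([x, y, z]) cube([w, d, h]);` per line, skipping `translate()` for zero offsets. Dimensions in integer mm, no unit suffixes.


translate([301, 295, 0]) cube([60, 124, 2058]);
translate([1099, 295, 0]) cube([60, 124, 2058]);
translate([301, 295, 2058]) cube([858, 124, 105]);


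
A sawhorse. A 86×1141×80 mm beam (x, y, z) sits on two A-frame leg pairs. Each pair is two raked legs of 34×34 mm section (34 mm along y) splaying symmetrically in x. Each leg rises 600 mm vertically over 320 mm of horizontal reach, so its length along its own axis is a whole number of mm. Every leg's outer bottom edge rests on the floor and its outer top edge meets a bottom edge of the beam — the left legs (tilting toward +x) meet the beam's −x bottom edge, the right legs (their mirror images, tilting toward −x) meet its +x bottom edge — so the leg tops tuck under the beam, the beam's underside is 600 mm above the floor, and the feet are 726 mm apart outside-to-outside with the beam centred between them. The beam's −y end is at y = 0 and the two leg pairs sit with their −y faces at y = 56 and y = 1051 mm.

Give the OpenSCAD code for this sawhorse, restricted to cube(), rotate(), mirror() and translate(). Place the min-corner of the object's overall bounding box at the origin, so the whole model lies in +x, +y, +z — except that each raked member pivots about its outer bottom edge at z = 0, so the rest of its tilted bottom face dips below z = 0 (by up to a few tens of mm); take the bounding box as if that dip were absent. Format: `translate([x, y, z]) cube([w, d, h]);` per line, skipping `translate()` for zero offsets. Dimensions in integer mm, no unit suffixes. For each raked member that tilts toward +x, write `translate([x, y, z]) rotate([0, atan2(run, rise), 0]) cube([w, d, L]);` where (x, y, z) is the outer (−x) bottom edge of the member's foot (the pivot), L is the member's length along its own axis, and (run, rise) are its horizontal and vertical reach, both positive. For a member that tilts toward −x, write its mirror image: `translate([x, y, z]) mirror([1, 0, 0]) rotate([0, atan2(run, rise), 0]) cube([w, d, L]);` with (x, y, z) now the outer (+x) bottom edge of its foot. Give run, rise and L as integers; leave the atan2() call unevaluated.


translate([320, 0, 600]) cube([86, 1141, 80]);
translate([0, 56, 0]) rotate([0, atan2(320, 600), 0]) cube([34, 34, 680]);
translate([726, 56, 0]) mirror([1, 0, 0]) rotate([0, atan2(320, 600), 0]) cube([34, 34, 680]);
translate([0, 1051, 0]) rotate([0, atan2(320, 600), 0]) cube([34, 34, 680]);
translate([726, 1051, 0]) mirror([1, 0, 0]) rotate([0, atan2(320, 600), 0]) cube([34, 34, 680]);


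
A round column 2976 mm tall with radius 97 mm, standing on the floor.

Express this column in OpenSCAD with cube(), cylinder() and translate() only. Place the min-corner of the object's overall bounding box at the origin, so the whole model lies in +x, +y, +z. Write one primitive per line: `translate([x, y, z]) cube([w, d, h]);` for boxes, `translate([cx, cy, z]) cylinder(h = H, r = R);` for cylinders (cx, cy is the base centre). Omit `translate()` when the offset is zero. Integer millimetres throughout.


translate([97, 97, 0]) cylinder(h = 2976, r = 97);


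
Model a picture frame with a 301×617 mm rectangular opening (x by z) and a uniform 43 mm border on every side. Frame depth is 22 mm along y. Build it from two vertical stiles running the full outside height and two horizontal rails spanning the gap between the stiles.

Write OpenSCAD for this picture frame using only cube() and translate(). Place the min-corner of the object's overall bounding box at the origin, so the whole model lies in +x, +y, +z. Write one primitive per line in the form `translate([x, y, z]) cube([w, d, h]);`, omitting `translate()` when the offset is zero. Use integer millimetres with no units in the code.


cube([43, 22, 703]);
translate([344, 0, 0]) cube([43, 22, 703]);
translate([43, 0, 0]) cube([301, 22, 43]);
translate([43, 0, 660]) cube([301, 22, 43]);


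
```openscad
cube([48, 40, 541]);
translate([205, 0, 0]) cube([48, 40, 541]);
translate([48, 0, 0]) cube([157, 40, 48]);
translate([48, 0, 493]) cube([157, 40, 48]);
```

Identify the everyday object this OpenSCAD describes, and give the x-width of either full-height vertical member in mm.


A picture frame. The border width is 48 mm.

Four thin pieces enclosing a rectangular opening — a picture frame. The two full-height stiles are 541 mm tall; the top rail sits at z = 493 and is 48 mm tall, so the border above the opening is 541 − 493 = 48 mm, matching the stile x-width.


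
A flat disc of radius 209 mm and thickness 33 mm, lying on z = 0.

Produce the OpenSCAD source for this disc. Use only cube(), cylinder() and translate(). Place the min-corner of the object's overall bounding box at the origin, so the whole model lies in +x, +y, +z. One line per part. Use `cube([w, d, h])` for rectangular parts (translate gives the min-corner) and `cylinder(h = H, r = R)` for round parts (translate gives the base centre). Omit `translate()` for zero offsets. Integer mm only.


translate([209, 209, 0]) cylinder(h = 33, r = 209);


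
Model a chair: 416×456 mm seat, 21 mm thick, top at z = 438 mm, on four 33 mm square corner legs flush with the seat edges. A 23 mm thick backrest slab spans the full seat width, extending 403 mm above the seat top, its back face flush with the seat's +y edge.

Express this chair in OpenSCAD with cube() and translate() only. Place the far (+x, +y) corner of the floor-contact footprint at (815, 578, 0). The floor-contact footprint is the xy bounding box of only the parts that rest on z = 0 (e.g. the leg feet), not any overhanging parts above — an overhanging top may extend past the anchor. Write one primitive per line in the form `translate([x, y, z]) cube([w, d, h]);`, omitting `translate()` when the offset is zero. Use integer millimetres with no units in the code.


translate([399, 122, 417]) cube([416, 456, 21]);
translate([399, 122, 0]) cube([33, 33, 417]);
translate([782, 122, 0]) cube([33, 33, 417]);
translate([399, 545, 0]) cube([33, 33, 417]);
translate([782, 545, 0]) cube([33, 33, 417]);
translate([399, 555, 438]) cube([416, 23, 403]);


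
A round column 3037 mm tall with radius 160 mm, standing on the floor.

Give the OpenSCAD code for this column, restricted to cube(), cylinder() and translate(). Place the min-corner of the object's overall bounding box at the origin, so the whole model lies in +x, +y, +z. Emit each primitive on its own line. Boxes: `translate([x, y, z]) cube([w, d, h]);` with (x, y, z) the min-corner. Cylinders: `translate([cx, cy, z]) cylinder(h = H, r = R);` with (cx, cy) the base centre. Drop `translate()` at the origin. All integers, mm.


translate([160, 160, 0]) cylinder(h = 3037, r = 160);


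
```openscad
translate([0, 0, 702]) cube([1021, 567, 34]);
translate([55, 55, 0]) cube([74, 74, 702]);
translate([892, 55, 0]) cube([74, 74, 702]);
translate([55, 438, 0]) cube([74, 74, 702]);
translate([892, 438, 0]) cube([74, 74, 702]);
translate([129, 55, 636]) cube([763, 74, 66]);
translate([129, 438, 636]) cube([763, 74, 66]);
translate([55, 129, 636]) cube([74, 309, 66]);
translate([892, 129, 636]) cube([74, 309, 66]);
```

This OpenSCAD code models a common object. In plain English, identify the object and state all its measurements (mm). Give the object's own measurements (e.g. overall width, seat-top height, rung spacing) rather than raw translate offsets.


A rectangular dining table. The top is 1021×567×34 mm with its upper surface at z = 736 mm. It stands on four 74×74 mm square legs, each inset 55 mm from the nearest pair of top edges, running from the floor to the underside of the top. Four apron rails, 74 mm thick and 66 mm tall, run between adjacent legs with their top edges flush with the underside of the top and their outer faces flush with the legs' outer faces.


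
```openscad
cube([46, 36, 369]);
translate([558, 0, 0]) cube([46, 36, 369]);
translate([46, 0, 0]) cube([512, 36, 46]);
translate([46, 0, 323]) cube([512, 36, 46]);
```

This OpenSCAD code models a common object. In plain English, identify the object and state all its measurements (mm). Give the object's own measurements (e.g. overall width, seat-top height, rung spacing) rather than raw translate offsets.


A rectangular picture frame lying in the x–z plane (depth along y). The opening is 512 mm wide (x) by 277 mm tall (z), surrounded by a border 46 mm wide on all four sides. The frame is 36 mm deep and is made of two full-height vertical stiles with two horizontal rails fitted between them.


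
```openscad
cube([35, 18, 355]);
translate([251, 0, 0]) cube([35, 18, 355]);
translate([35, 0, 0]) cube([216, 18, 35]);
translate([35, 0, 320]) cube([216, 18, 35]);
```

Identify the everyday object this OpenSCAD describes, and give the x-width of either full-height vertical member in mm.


A picture frame. The border width is 35 mm.

Four thin pieces enclosing a rectangular opening — a picture frame. The two full-height stiles are 355 mm tall; the top rail sits at z = 320 and is 35 mm tall, so the border above the opening is 355 − 320 = 35 mm, matching the stile x-width.


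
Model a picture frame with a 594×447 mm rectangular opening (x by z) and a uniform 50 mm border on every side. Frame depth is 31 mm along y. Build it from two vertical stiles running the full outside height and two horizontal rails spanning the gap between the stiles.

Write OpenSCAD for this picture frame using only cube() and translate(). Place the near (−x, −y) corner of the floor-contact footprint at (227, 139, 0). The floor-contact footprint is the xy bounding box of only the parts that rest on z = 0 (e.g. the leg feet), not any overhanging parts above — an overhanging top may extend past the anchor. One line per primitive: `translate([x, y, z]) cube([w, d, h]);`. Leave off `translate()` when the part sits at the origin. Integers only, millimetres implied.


translate([227, 139, 0]) cube([50, 31, 547]);
translate([871, 139, 0]) cube([50, 31, 547]);
translate([277, 139, 0]) cube([594, 31, 50]);
translate([277, 139, 497]) cube([594, 31, 50]);


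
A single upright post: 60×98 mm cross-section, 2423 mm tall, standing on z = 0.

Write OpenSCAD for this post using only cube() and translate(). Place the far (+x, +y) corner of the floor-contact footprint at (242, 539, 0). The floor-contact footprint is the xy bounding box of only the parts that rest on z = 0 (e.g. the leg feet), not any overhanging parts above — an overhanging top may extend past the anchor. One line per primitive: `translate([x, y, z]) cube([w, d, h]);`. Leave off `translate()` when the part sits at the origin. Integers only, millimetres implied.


translate([182, 441, 0]) cube([60, 98, 2423]);


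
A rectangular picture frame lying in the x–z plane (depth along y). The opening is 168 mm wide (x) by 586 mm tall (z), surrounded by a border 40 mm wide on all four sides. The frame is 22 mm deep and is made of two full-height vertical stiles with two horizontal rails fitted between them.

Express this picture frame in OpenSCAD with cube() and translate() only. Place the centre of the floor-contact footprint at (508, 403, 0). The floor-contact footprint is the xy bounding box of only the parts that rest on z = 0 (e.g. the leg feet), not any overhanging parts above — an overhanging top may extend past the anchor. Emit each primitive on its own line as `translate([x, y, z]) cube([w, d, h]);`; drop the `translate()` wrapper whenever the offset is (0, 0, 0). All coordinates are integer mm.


translate([384, 392, 0]) cube([40, 22, 666]);
translate([592, 392, 0]) cube([40, 22, 666]);
translate([424, 392, 0]) cube([168, 22, 40]);
translate([424, 392, 626]) cube([168, 22, 40]);


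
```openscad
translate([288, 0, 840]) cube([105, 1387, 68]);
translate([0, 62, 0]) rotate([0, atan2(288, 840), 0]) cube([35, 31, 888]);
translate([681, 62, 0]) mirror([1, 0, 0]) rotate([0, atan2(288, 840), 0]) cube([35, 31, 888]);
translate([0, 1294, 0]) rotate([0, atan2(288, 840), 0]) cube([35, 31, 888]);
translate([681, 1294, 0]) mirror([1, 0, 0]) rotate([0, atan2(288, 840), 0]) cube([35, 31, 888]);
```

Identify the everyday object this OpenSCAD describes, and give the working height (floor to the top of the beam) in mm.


A sawhorse. The overall height is 908 mm.

A beam across two mirrored pairs of raked legs — a sawhorse. The beam's underside is at z = 840 (matching the legs' vertical rise in atan2(288, 840)) and the beam is 68 mm tall, so its top is at 840 + 68 = 908 mm. The raked legs top out at the beam's underside, so that is the highest point.


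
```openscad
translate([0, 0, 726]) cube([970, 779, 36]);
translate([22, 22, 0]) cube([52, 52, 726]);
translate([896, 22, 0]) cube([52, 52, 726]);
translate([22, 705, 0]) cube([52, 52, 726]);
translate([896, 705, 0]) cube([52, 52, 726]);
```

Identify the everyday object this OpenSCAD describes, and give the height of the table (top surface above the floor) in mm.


A table. The table height is 762 mm.

A 970×779×36 slab sits at z = 726 on four 52 mm square posts — a table. The top surface is at 726 + 36 = 762 mm.


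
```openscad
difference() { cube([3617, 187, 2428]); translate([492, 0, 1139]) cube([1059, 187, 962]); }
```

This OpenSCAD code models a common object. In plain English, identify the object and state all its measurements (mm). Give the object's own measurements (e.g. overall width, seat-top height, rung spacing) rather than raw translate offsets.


A wall 3617 mm long (x), 187 mm thick (y), 2428 mm tall, with a rectangular window opening cut through it. The opening is 1059 mm wide and 962 mm tall; its sill is at z = 1139 mm and its near (−x) edge is 492 mm from the wall's −x end. The opening passes through the full wall thickness.


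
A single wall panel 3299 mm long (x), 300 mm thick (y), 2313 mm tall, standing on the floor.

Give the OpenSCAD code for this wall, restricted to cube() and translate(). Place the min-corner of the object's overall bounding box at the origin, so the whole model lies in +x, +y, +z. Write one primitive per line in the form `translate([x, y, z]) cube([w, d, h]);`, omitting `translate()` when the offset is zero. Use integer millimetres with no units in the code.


cube([3299, 300, 2313]);


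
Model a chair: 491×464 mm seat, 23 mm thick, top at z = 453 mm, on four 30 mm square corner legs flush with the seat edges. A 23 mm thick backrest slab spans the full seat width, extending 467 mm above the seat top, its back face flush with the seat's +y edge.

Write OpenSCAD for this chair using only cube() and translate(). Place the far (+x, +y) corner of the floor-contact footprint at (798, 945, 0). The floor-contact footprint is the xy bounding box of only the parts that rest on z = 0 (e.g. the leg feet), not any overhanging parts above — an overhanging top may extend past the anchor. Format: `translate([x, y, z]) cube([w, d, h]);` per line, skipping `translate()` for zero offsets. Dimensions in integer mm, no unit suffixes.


translate([307, 481, 430]) cube([491, 464, 23]);
translate([307, 481, 0]) cube([30, 30, 430]);
translate([768, 481, 0]) cube([30, 30, 430]);
translate([307, 915, 0]) cube([30, 30, 430]);
translate([768, 915, 0]) cube([30, 30, 430]);
translate([307, 922, 453]) cube([491, 23, 467]);


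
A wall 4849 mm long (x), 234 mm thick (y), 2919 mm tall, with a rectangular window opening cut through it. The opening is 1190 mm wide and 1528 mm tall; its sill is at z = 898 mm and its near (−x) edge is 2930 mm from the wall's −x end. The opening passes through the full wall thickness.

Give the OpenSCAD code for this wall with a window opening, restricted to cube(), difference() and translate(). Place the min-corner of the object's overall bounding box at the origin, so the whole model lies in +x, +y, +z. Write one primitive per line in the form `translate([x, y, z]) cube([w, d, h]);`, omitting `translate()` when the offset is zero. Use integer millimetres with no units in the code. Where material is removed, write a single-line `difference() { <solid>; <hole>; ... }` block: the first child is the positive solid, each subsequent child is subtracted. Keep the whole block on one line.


difference() { cube([4849, 234, 2919]); translate([2930, 0, 898]) cube([1190, 234, 1528]); }


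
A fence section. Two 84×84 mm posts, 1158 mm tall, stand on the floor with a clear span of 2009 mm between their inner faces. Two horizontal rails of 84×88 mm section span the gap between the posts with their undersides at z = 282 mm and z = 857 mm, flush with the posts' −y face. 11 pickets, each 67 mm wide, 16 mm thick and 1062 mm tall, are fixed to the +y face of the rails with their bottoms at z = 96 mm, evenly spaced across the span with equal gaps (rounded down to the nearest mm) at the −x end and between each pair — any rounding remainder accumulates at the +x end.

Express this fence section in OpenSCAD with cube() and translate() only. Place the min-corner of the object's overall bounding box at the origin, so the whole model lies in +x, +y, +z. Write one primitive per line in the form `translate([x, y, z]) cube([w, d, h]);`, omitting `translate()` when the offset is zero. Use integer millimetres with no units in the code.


cube([84, 84, 1158]);
translate([2093, 0, 0]) cube([84, 84, 1158]);
translate([84, 0, 282]) cube([2009, 84, 88]);
translate([84, 0, 857]) cube([2009, 84, 88]);
translate([190, 84, 96]) cube([67, 16, 1062]);
translate([363, 84, 96]) cube([67, 16, 1062]);
translate([536, 84, 96]) cube([67, 16, 1062]);
translate([709, 84, 96]) cube([67, 16, 1062]);
translate([882, 84, 96]) cube([67, 16, 1062]);
translate([1055, 84, 96]) cube([67, 16, 1062]);
translate([1228, 84, 96]) cube([67, 16, 1062]);
translate([1401, 84, 96]) cube([67, 16, 1062]);
translate([1574, 84, 96]) cube([67, 16, 1062]);
translate([1747, 84, 96]) cube([67, 16, 1062]);
translate([1920, 84, 96]) cube([67, 16, 1062]);


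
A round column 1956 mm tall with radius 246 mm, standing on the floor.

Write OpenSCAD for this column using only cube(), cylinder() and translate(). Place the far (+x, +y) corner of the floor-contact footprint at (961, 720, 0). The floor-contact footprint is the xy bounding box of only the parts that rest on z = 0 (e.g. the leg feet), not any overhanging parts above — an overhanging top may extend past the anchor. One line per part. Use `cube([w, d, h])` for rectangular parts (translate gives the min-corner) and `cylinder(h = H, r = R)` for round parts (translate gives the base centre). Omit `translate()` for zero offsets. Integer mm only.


translate([715, 474, 0]) cylinder(h = 1956, r = 246);


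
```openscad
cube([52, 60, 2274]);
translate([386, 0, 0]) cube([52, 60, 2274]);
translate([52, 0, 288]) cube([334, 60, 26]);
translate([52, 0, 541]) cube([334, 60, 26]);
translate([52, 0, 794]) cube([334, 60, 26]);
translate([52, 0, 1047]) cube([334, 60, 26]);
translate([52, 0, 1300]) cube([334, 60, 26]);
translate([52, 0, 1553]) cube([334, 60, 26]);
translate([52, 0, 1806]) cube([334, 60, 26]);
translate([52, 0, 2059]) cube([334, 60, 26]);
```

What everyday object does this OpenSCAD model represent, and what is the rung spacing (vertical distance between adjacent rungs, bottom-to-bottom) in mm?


A ladder. The rung spacing is 253 mm.

Two tall 52×60 posts with 8 short bars between them — a ladder. Adjacent rungs sit at z = 288 and z = 541, so the spacing is 541 − 288 = 253 mm.


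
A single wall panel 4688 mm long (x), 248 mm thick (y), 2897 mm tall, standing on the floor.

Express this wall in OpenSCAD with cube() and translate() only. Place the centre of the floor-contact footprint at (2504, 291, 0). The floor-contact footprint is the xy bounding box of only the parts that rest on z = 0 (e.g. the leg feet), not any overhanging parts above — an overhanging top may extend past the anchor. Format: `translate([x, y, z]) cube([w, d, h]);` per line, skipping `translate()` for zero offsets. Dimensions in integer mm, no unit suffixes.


translate([160, 167, 0]) cube([4688, 248, 2897]);


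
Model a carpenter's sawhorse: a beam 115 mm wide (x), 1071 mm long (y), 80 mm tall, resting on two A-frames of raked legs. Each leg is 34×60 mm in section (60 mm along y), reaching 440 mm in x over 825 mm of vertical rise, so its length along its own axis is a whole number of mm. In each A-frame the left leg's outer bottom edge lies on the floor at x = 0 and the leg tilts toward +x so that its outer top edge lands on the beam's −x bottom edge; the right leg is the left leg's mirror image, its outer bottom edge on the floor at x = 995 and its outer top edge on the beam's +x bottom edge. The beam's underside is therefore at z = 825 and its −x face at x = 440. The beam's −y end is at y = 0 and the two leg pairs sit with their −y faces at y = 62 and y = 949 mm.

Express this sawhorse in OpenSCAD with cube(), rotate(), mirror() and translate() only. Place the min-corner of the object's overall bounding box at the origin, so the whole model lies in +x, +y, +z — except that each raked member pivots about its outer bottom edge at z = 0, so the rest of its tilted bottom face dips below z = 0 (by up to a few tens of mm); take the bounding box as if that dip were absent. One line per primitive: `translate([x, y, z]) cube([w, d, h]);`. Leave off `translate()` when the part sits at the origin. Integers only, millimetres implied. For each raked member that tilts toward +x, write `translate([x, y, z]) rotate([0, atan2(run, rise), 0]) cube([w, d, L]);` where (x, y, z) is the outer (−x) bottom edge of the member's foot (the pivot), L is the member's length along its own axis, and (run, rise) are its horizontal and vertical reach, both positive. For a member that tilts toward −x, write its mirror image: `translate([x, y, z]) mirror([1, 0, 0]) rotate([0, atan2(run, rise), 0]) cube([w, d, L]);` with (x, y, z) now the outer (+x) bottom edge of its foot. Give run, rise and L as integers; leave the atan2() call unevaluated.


translate([440, 0, 825]) cube([115, 1071, 80]);
translate([0, 62, 0]) rotate([0, atan2(440, 825), 0]) cube([34, 60, 935]);
translate([995, 62, 0]) mirror([1, 0, 0]) rotate([0, atan2(440, 825), 0]) cube([34, 60, 935]);
translate([0, 949, 0]) rotate([0, atan2(440, 825), 0]) cube([34, 60, 935]);
translate([995, 949, 0]) mirror([1, 0, 0]) rotate([0, atan2(440, 825), 0]) cube([34, 60, 935]);
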